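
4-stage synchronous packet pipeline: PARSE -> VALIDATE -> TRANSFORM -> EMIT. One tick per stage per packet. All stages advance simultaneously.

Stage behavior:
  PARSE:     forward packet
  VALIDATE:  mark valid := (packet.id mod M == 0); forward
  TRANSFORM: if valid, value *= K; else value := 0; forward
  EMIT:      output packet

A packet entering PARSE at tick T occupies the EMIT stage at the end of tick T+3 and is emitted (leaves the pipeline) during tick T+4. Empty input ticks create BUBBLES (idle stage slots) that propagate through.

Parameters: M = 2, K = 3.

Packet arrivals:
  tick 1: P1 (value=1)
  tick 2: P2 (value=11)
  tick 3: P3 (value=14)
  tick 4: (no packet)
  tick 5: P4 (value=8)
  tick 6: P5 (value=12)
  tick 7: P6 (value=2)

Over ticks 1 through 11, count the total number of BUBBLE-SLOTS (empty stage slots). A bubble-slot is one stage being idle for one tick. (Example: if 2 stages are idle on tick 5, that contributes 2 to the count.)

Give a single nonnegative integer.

Tick 1: [PARSE:P1(v=1,ok=F), VALIDATE:-, TRANSFORM:-, EMIT:-] out:-; bubbles=3
Tick 2: [PARSE:P2(v=11,ok=F), VALIDATE:P1(v=1,ok=F), TRANSFORM:-, EMIT:-] out:-; bubbles=2
Tick 3: [PARSE:P3(v=14,ok=F), VALIDATE:P2(v=11,ok=T), TRANSFORM:P1(v=0,ok=F), EMIT:-] out:-; bubbles=1
Tick 4: [PARSE:-, VALIDATE:P3(v=14,ok=F), TRANSFORM:P2(v=33,ok=T), EMIT:P1(v=0,ok=F)] out:-; bubbles=1
Tick 5: [PARSE:P4(v=8,ok=F), VALIDATE:-, TRANSFORM:P3(v=0,ok=F), EMIT:P2(v=33,ok=T)] out:P1(v=0); bubbles=1
Tick 6: [PARSE:P5(v=12,ok=F), VALIDATE:P4(v=8,ok=T), TRANSFORM:-, EMIT:P3(v=0,ok=F)] out:P2(v=33); bubbles=1
Tick 7: [PARSE:P6(v=2,ok=F), VALIDATE:P5(v=12,ok=F), TRANSFORM:P4(v=24,ok=T), EMIT:-] out:P3(v=0); bubbles=1
Tick 8: [PARSE:-, VALIDATE:P6(v=2,ok=T), TRANSFORM:P5(v=0,ok=F), EMIT:P4(v=24,ok=T)] out:-; bubbles=1
Tick 9: [PARSE:-, VALIDATE:-, TRANSFORM:P6(v=6,ok=T), EMIT:P5(v=0,ok=F)] out:P4(v=24); bubbles=2
Tick 10: [PARSE:-, VALIDATE:-, TRANSFORM:-, EMIT:P6(v=6,ok=T)] out:P5(v=0); bubbles=3
Tick 11: [PARSE:-, VALIDATE:-, TRANSFORM:-, EMIT:-] out:P6(v=6); bubbles=4
Total bubble-slots: 20

Answer: 20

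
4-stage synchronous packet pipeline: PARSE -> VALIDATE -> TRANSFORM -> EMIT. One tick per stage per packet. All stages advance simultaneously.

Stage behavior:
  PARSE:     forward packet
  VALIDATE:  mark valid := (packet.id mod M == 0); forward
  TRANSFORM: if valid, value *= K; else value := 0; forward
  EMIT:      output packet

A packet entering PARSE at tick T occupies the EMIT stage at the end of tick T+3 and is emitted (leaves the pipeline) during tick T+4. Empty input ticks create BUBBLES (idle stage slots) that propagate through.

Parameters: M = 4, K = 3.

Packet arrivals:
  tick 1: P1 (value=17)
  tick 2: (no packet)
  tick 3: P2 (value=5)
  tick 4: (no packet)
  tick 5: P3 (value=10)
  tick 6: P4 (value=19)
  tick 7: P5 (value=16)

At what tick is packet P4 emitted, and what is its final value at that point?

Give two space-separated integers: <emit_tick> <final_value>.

Tick 1: [PARSE:P1(v=17,ok=F), VALIDATE:-, TRANSFORM:-, EMIT:-] out:-; in:P1
Tick 2: [PARSE:-, VALIDATE:P1(v=17,ok=F), TRANSFORM:-, EMIT:-] out:-; in:-
Tick 3: [PARSE:P2(v=5,ok=F), VALIDATE:-, TRANSFORM:P1(v=0,ok=F), EMIT:-] out:-; in:P2
Tick 4: [PARSE:-, VALIDATE:P2(v=5,ok=F), TRANSFORM:-, EMIT:P1(v=0,ok=F)] out:-; in:-
Tick 5: [PARSE:P3(v=10,ok=F), VALIDATE:-, TRANSFORM:P2(v=0,ok=F), EMIT:-] out:P1(v=0); in:P3
Tick 6: [PARSE:P4(v=19,ok=F), VALIDATE:P3(v=10,ok=F), TRANSFORM:-, EMIT:P2(v=0,ok=F)] out:-; in:P4
Tick 7: [PARSE:P5(v=16,ok=F), VALIDATE:P4(v=19,ok=T), TRANSFORM:P3(v=0,ok=F), EMIT:-] out:P2(v=0); in:P5
Tick 8: [PARSE:-, VALIDATE:P5(v=16,ok=F), TRANSFORM:P4(v=57,ok=T), EMIT:P3(v=0,ok=F)] out:-; in:-
Tick 9: [PARSE:-, VALIDATE:-, TRANSFORM:P5(v=0,ok=F), EMIT:P4(v=57,ok=T)] out:P3(v=0); in:-
Tick 10: [PARSE:-, VALIDATE:-, TRANSFORM:-, EMIT:P5(v=0,ok=F)] out:P4(v=57); in:-
Tick 11: [PARSE:-, VALIDATE:-, TRANSFORM:-, EMIT:-] out:P5(v=0); in:-
P4: arrives tick 6, valid=True (id=4, id%4=0), emit tick 10, final value 57

Answer: 10 57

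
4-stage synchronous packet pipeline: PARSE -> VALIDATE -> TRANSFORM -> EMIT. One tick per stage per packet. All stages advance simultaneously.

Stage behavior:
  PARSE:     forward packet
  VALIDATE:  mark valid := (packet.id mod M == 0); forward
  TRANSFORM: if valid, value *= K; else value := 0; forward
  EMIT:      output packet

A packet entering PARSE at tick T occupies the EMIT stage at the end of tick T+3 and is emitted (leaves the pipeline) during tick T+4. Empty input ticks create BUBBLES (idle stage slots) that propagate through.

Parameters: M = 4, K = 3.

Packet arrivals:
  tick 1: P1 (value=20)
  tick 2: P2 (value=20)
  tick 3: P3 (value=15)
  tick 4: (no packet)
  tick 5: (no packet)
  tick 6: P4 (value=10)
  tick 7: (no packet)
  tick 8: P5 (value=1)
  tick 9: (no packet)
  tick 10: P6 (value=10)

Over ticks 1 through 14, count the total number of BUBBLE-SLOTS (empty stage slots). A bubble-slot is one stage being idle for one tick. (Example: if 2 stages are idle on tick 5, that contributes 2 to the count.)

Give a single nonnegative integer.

Answer: 32

Derivation:
Tick 1: [PARSE:P1(v=20,ok=F), VALIDATE:-, TRANSFORM:-, EMIT:-] out:-; bubbles=3
Tick 2: [PARSE:P2(v=20,ok=F), VALIDATE:P1(v=20,ok=F), TRANSFORM:-, EMIT:-] out:-; bubbles=2
Tick 3: [PARSE:P3(v=15,ok=F), VALIDATE:P2(v=20,ok=F), TRANSFORM:P1(v=0,ok=F), EMIT:-] out:-; bubbles=1
Tick 4: [PARSE:-, VALIDATE:P3(v=15,ok=F), TRANSFORM:P2(v=0,ok=F), EMIT:P1(v=0,ok=F)] out:-; bubbles=1
Tick 5: [PARSE:-, VALIDATE:-, TRANSFORM:P3(v=0,ok=F), EMIT:P2(v=0,ok=F)] out:P1(v=0); bubbles=2
Tick 6: [PARSE:P4(v=10,ok=F), VALIDATE:-, TRANSFORM:-, EMIT:P3(v=0,ok=F)] out:P2(v=0); bubbles=2
Tick 7: [PARSE:-, VALIDATE:P4(v=10,ok=T), TRANSFORM:-, EMIT:-] out:P3(v=0); bubbles=3
Tick 8: [PARSE:P5(v=1,ok=F), VALIDATE:-, TRANSFORM:P4(v=30,ok=T), EMIT:-] out:-; bubbles=2
Tick 9: [PARSE:-, VALIDATE:P5(v=1,ok=F), TRANSFORM:-, EMIT:P4(v=30,ok=T)] out:-; bubbles=2
Tick 10: [PARSE:P6(v=10,ok=F), VALIDATE:-, TRANSFORM:P5(v=0,ok=F), EMIT:-] out:P4(v=30); bubbles=2
Tick 11: [PARSE:-, VALIDATE:P6(v=10,ok=F), TRANSFORM:-, EMIT:P5(v=0,ok=F)] out:-; bubbles=2
Tick 12: [PARSE:-, VALIDATE:-, TRANSFORM:P6(v=0,ok=F), EMIT:-] out:P5(v=0); bubbles=3
Tick 13: [PARSE:-, VALIDATE:-, TRANSFORM:-, EMIT:P6(v=0,ok=F)] out:-; bubbles=3
Tick 14: [PARSE:-, VALIDATE:-, TRANSFORM:-, EMIT:-] out:P6(v=0); bubbles=4
Total bubble-slots: 32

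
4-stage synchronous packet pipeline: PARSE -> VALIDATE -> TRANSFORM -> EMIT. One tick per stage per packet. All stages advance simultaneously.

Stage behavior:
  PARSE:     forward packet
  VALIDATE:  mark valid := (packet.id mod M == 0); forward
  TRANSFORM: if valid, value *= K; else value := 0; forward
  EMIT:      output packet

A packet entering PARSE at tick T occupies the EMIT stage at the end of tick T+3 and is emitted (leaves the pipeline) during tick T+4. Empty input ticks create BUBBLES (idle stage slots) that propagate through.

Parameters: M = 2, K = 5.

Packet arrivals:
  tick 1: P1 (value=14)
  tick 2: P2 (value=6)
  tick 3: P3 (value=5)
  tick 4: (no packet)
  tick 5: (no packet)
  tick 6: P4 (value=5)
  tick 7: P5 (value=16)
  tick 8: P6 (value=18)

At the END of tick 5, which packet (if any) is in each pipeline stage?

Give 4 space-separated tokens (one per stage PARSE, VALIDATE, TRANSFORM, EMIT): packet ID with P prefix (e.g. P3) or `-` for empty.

Tick 1: [PARSE:P1(v=14,ok=F), VALIDATE:-, TRANSFORM:-, EMIT:-] out:-; in:P1
Tick 2: [PARSE:P2(v=6,ok=F), VALIDATE:P1(v=14,ok=F), TRANSFORM:-, EMIT:-] out:-; in:P2
Tick 3: [PARSE:P3(v=5,ok=F), VALIDATE:P2(v=6,ok=T), TRANSFORM:P1(v=0,ok=F), EMIT:-] out:-; in:P3
Tick 4: [PARSE:-, VALIDATE:P3(v=5,ok=F), TRANSFORM:P2(v=30,ok=T), EMIT:P1(v=0,ok=F)] out:-; in:-
Tick 5: [PARSE:-, VALIDATE:-, TRANSFORM:P3(v=0,ok=F), EMIT:P2(v=30,ok=T)] out:P1(v=0); in:-
At end of tick 5: ['-', '-', 'P3', 'P2']

Answer: - - P3 P2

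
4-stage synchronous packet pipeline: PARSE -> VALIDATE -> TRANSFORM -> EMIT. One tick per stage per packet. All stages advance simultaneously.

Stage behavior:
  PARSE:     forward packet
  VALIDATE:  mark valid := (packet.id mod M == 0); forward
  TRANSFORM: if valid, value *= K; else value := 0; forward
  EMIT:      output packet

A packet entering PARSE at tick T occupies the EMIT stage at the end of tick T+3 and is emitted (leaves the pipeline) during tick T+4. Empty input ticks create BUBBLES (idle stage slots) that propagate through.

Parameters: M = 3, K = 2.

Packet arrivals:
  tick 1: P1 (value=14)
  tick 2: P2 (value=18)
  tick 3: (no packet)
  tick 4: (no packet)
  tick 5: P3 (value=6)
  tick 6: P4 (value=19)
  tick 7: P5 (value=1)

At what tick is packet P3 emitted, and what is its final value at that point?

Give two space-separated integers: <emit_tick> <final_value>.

Tick 1: [PARSE:P1(v=14,ok=F), VALIDATE:-, TRANSFORM:-, EMIT:-] out:-; in:P1
Tick 2: [PARSE:P2(v=18,ok=F), VALIDATE:P1(v=14,ok=F), TRANSFORM:-, EMIT:-] out:-; in:P2
Tick 3: [PARSE:-, VALIDATE:P2(v=18,ok=F), TRANSFORM:P1(v=0,ok=F), EMIT:-] out:-; in:-
Tick 4: [PARSE:-, VALIDATE:-, TRANSFORM:P2(v=0,ok=F), EMIT:P1(v=0,ok=F)] out:-; in:-
Tick 5: [PARSE:P3(v=6,ok=F), VALIDATE:-, TRANSFORM:-, EMIT:P2(v=0,ok=F)] out:P1(v=0); in:P3
Tick 6: [PARSE:P4(v=19,ok=F), VALIDATE:P3(v=6,ok=T), TRANSFORM:-, EMIT:-] out:P2(v=0); in:P4
Tick 7: [PARSE:P5(v=1,ok=F), VALIDATE:P4(v=19,ok=F), TRANSFORM:P3(v=12,ok=T), EMIT:-] out:-; in:P5
Tick 8: [PARSE:-, VALIDATE:P5(v=1,ok=F), TRANSFORM:P4(v=0,ok=F), EMIT:P3(v=12,ok=T)] out:-; in:-
Tick 9: [PARSE:-, VALIDATE:-, TRANSFORM:P5(v=0,ok=F), EMIT:P4(v=0,ok=F)] out:P3(v=12); in:-
Tick 10: [PARSE:-, VALIDATE:-, TRANSFORM:-, EMIT:P5(v=0,ok=F)] out:P4(v=0); in:-
Tick 11: [PARSE:-, VALIDATE:-, TRANSFORM:-, EMIT:-] out:P5(v=0); in:-
P3: arrives tick 5, valid=True (id=3, id%3=0), emit tick 9, final value 12

Answer: 9 12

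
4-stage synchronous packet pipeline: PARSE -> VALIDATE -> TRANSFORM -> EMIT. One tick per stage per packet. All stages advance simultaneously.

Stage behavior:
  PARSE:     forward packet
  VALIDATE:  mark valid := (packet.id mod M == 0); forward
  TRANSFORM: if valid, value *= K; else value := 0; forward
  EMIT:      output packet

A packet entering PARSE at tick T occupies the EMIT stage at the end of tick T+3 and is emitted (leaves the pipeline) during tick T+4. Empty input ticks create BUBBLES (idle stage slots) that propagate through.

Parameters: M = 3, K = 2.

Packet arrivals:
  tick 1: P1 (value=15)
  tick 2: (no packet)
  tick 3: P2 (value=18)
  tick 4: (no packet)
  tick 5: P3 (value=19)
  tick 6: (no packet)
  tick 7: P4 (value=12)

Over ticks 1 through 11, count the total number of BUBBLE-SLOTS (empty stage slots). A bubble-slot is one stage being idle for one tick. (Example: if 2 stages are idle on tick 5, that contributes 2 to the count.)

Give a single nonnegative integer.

Tick 1: [PARSE:P1(v=15,ok=F), VALIDATE:-, TRANSFORM:-, EMIT:-] out:-; bubbles=3
Tick 2: [PARSE:-, VALIDATE:P1(v=15,ok=F), TRANSFORM:-, EMIT:-] out:-; bubbles=3
Tick 3: [PARSE:P2(v=18,ok=F), VALIDATE:-, TRANSFORM:P1(v=0,ok=F), EMIT:-] out:-; bubbles=2
Tick 4: [PARSE:-, VALIDATE:P2(v=18,ok=F), TRANSFORM:-, EMIT:P1(v=0,ok=F)] out:-; bubbles=2
Tick 5: [PARSE:P3(v=19,ok=F), VALIDATE:-, TRANSFORM:P2(v=0,ok=F), EMIT:-] out:P1(v=0); bubbles=2
Tick 6: [PARSE:-, VALIDATE:P3(v=19,ok=T), TRANSFORM:-, EMIT:P2(v=0,ok=F)] out:-; bubbles=2
Tick 7: [PARSE:P4(v=12,ok=F), VALIDATE:-, TRANSFORM:P3(v=38,ok=T), EMIT:-] out:P2(v=0); bubbles=2
Tick 8: [PARSE:-, VALIDATE:P4(v=12,ok=F), TRANSFORM:-, EMIT:P3(v=38,ok=T)] out:-; bubbles=2
Tick 9: [PARSE:-, VALIDATE:-, TRANSFORM:P4(v=0,ok=F), EMIT:-] out:P3(v=38); bubbles=3
Tick 10: [PARSE:-, VALIDATE:-, TRANSFORM:-, EMIT:P4(v=0,ok=F)] out:-; bubbles=3
Tick 11: [PARSE:-, VALIDATE:-, TRANSFORM:-, EMIT:-] out:P4(v=0); bubbles=4
Total bubble-slots: 28

Answer: 28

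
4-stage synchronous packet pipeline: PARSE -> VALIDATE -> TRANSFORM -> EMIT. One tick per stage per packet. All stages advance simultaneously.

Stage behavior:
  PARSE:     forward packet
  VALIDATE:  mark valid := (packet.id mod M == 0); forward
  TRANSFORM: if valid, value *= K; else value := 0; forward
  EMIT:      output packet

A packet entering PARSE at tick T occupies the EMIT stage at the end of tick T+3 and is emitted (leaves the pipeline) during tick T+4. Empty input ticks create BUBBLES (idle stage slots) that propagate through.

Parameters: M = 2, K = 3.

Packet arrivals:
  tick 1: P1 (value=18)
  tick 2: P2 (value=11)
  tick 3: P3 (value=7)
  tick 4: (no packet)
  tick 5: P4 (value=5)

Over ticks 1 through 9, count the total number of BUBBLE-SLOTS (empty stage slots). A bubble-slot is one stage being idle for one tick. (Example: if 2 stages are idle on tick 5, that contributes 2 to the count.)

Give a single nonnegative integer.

Tick 1: [PARSE:P1(v=18,ok=F), VALIDATE:-, TRANSFORM:-, EMIT:-] out:-; bubbles=3
Tick 2: [PARSE:P2(v=11,ok=F), VALIDATE:P1(v=18,ok=F), TRANSFORM:-, EMIT:-] out:-; bubbles=2
Tick 3: [PARSE:P3(v=7,ok=F), VALIDATE:P2(v=11,ok=T), TRANSFORM:P1(v=0,ok=F), EMIT:-] out:-; bubbles=1
Tick 4: [PARSE:-, VALIDATE:P3(v=7,ok=F), TRANSFORM:P2(v=33,ok=T), EMIT:P1(v=0,ok=F)] out:-; bubbles=1
Tick 5: [PARSE:P4(v=5,ok=F), VALIDATE:-, TRANSFORM:P3(v=0,ok=F), EMIT:P2(v=33,ok=T)] out:P1(v=0); bubbles=1
Tick 6: [PARSE:-, VALIDATE:P4(v=5,ok=T), TRANSFORM:-, EMIT:P3(v=0,ok=F)] out:P2(v=33); bubbles=2
Tick 7: [PARSE:-, VALIDATE:-, TRANSFORM:P4(v=15,ok=T), EMIT:-] out:P3(v=0); bubbles=3
Tick 8: [PARSE:-, VALIDATE:-, TRANSFORM:-, EMIT:P4(v=15,ok=T)] out:-; bubbles=3
Tick 9: [PARSE:-, VALIDATE:-, TRANSFORM:-, EMIT:-] out:P4(v=15); bubbles=4
Total bubble-slots: 20

Answer: 20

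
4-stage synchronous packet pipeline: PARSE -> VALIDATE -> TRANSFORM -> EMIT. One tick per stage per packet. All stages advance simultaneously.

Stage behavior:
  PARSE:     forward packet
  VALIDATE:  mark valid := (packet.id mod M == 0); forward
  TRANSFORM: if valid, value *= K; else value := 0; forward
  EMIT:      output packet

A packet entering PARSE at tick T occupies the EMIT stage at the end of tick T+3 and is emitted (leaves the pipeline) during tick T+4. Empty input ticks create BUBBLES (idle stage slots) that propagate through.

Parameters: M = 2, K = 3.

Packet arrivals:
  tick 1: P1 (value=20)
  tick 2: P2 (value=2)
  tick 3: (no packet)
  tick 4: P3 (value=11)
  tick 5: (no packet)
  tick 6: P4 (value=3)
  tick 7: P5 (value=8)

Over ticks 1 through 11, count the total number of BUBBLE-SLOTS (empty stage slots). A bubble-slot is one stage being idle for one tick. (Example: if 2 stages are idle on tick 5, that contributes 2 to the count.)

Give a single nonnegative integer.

Answer: 24

Derivation:
Tick 1: [PARSE:P1(v=20,ok=F), VALIDATE:-, TRANSFORM:-, EMIT:-] out:-; bubbles=3
Tick 2: [PARSE:P2(v=2,ok=F), VALIDATE:P1(v=20,ok=F), TRANSFORM:-, EMIT:-] out:-; bubbles=2
Tick 3: [PARSE:-, VALIDATE:P2(v=2,ok=T), TRANSFORM:P1(v=0,ok=F), EMIT:-] out:-; bubbles=2
Tick 4: [PARSE:P3(v=11,ok=F), VALIDATE:-, TRANSFORM:P2(v=6,ok=T), EMIT:P1(v=0,ok=F)] out:-; bubbles=1
Tick 5: [PARSE:-, VALIDATE:P3(v=11,ok=F), TRANSFORM:-, EMIT:P2(v=6,ok=T)] out:P1(v=0); bubbles=2
Tick 6: [PARSE:P4(v=3,ok=F), VALIDATE:-, TRANSFORM:P3(v=0,ok=F), EMIT:-] out:P2(v=6); bubbles=2
Tick 7: [PARSE:P5(v=8,ok=F), VALIDATE:P4(v=3,ok=T), TRANSFORM:-, EMIT:P3(v=0,ok=F)] out:-; bubbles=1
Tick 8: [PARSE:-, VALIDATE:P5(v=8,ok=F), TRANSFORM:P4(v=9,ok=T), EMIT:-] out:P3(v=0); bubbles=2
Tick 9: [PARSE:-, VALIDATE:-, TRANSFORM:P5(v=0,ok=F), EMIT:P4(v=9,ok=T)] out:-; bubbles=2
Tick 10: [PARSE:-, VALIDATE:-, TRANSFORM:-, EMIT:P5(v=0,ok=F)] out:P4(v=9); bubbles=3
Tick 11: [PARSE:-, VALIDATE:-, TRANSFORM:-, EMIT:-] out:P5(v=0); bubbles=4
Total bubble-slots: 24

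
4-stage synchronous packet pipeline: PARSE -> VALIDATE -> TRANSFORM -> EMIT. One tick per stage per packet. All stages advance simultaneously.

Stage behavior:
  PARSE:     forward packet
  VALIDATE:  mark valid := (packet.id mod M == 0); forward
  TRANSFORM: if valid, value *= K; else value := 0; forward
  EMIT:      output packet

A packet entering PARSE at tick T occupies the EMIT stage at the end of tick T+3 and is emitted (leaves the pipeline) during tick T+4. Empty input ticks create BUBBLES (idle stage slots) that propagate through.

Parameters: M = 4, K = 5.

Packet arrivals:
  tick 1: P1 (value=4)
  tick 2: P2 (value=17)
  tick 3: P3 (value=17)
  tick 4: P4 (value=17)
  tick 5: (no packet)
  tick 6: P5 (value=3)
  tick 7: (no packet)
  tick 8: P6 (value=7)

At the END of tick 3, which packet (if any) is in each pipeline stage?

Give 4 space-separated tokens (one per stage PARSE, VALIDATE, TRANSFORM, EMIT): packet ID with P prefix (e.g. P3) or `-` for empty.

Tick 1: [PARSE:P1(v=4,ok=F), VALIDATE:-, TRANSFORM:-, EMIT:-] out:-; in:P1
Tick 2: [PARSE:P2(v=17,ok=F), VALIDATE:P1(v=4,ok=F), TRANSFORM:-, EMIT:-] out:-; in:P2
Tick 3: [PARSE:P3(v=17,ok=F), VALIDATE:P2(v=17,ok=F), TRANSFORM:P1(v=0,ok=F), EMIT:-] out:-; in:P3
At end of tick 3: ['P3', 'P2', 'P1', '-']

Answer: P3 P2 P1 -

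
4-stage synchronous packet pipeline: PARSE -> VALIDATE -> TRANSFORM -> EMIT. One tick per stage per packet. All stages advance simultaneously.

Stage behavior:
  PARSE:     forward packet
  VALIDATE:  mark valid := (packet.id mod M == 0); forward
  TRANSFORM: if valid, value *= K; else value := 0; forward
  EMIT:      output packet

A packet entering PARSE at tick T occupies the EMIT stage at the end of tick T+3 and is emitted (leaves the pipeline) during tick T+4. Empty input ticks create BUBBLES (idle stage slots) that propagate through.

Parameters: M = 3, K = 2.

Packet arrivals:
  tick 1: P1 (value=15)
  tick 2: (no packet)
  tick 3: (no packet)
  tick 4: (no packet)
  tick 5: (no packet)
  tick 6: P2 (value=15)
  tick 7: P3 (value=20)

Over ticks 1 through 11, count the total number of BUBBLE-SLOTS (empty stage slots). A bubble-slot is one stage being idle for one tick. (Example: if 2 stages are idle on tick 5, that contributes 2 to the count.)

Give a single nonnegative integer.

Tick 1: [PARSE:P1(v=15,ok=F), VALIDATE:-, TRANSFORM:-, EMIT:-] out:-; bubbles=3
Tick 2: [PARSE:-, VALIDATE:P1(v=15,ok=F), TRANSFORM:-, EMIT:-] out:-; bubbles=3
Tick 3: [PARSE:-, VALIDATE:-, TRANSFORM:P1(v=0,ok=F), EMIT:-] out:-; bubbles=3
Tick 4: [PARSE:-, VALIDATE:-, TRANSFORM:-, EMIT:P1(v=0,ok=F)] out:-; bubbles=3
Tick 5: [PARSE:-, VALIDATE:-, TRANSFORM:-, EMIT:-] out:P1(v=0); bubbles=4
Tick 6: [PARSE:P2(v=15,ok=F), VALIDATE:-, TRANSFORM:-, EMIT:-] out:-; bubbles=3
Tick 7: [PARSE:P3(v=20,ok=F), VALIDATE:P2(v=15,ok=F), TRANSFORM:-, EMIT:-] out:-; bubbles=2
Tick 8: [PARSE:-, VALIDATE:P3(v=20,ok=T), TRANSFORM:P2(v=0,ok=F), EMIT:-] out:-; bubbles=2
Tick 9: [PARSE:-, VALIDATE:-, TRANSFORM:P3(v=40,ok=T), EMIT:P2(v=0,ok=F)] out:-; bubbles=2
Tick 10: [PARSE:-, VALIDATE:-, TRANSFORM:-, EMIT:P3(v=40,ok=T)] out:P2(v=0); bubbles=3
Tick 11: [PARSE:-, VALIDATE:-, TRANSFORM:-, EMIT:-] out:P3(v=40); bubbles=4
Total bubble-slots: 32

Answer: 32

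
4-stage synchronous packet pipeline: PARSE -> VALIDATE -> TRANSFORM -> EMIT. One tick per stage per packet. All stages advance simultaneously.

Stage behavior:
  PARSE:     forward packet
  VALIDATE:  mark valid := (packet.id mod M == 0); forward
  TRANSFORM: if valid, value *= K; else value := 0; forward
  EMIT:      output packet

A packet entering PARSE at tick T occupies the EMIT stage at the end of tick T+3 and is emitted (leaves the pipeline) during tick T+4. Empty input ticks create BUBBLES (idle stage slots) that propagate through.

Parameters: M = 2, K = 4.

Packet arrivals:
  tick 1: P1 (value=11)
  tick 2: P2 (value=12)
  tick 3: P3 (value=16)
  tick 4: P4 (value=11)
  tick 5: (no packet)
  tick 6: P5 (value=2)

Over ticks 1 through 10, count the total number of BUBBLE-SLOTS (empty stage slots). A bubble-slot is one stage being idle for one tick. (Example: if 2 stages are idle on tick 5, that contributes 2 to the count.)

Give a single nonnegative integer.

Answer: 20

Derivation:
Tick 1: [PARSE:P1(v=11,ok=F), VALIDATE:-, TRANSFORM:-, EMIT:-] out:-; bubbles=3
Tick 2: [PARSE:P2(v=12,ok=F), VALIDATE:P1(v=11,ok=F), TRANSFORM:-, EMIT:-] out:-; bubbles=2
Tick 3: [PARSE:P3(v=16,ok=F), VALIDATE:P2(v=12,ok=T), TRANSFORM:P1(v=0,ok=F), EMIT:-] out:-; bubbles=1
Tick 4: [PARSE:P4(v=11,ok=F), VALIDATE:P3(v=16,ok=F), TRANSFORM:P2(v=48,ok=T), EMIT:P1(v=0,ok=F)] out:-; bubbles=0
Tick 5: [PARSE:-, VALIDATE:P4(v=11,ok=T), TRANSFORM:P3(v=0,ok=F), EMIT:P2(v=48,ok=T)] out:P1(v=0); bubbles=1
Tick 6: [PARSE:P5(v=2,ok=F), VALIDATE:-, TRANSFORM:P4(v=44,ok=T), EMIT:P3(v=0,ok=F)] out:P2(v=48); bubbles=1
Tick 7: [PARSE:-, VALIDATE:P5(v=2,ok=F), TRANSFORM:-, EMIT:P4(v=44,ok=T)] out:P3(v=0); bubbles=2
Tick 8: [PARSE:-, VALIDATE:-, TRANSFORM:P5(v=0,ok=F), EMIT:-] out:P4(v=44); bubbles=3
Tick 9: [PARSE:-, VALIDATE:-, TRANSFORM:-, EMIT:P5(v=0,ok=F)] out:-; bubbles=3
Tick 10: [PARSE:-, VALIDATE:-, TRANSFORM:-, EMIT:-] out:P5(v=0); bubbles=4
Total bubble-slots: 20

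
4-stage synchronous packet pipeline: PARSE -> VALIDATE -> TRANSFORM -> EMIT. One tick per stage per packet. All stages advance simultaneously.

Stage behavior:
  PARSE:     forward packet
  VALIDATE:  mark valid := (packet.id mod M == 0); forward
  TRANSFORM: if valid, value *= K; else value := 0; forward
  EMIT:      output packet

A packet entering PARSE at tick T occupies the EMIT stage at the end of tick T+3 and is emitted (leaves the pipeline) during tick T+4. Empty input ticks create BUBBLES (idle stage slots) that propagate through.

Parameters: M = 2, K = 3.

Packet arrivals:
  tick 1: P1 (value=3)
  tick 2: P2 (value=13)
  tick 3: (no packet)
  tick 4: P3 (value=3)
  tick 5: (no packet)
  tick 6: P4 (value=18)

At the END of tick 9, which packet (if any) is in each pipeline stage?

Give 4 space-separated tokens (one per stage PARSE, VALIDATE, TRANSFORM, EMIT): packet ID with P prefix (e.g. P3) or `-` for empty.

Tick 1: [PARSE:P1(v=3,ok=F), VALIDATE:-, TRANSFORM:-, EMIT:-] out:-; in:P1
Tick 2: [PARSE:P2(v=13,ok=F), VALIDATE:P1(v=3,ok=F), TRANSFORM:-, EMIT:-] out:-; in:P2
Tick 3: [PARSE:-, VALIDATE:P2(v=13,ok=T), TRANSFORM:P1(v=0,ok=F), EMIT:-] out:-; in:-
Tick 4: [PARSE:P3(v=3,ok=F), VALIDATE:-, TRANSFORM:P2(v=39,ok=T), EMIT:P1(v=0,ok=F)] out:-; in:P3
Tick 5: [PARSE:-, VALIDATE:P3(v=3,ok=F), TRANSFORM:-, EMIT:P2(v=39,ok=T)] out:P1(v=0); in:-
Tick 6: [PARSE:P4(v=18,ok=F), VALIDATE:-, TRANSFORM:P3(v=0,ok=F), EMIT:-] out:P2(v=39); in:P4
Tick 7: [PARSE:-, VALIDATE:P4(v=18,ok=T), TRANSFORM:-, EMIT:P3(v=0,ok=F)] out:-; in:-
Tick 8: [PARSE:-, VALIDATE:-, TRANSFORM:P4(v=54,ok=T), EMIT:-] out:P3(v=0); in:-
Tick 9: [PARSE:-, VALIDATE:-, TRANSFORM:-, EMIT:P4(v=54,ok=T)] out:-; in:-
At end of tick 9: ['-', '-', '-', 'P4']

Answer: - - - P4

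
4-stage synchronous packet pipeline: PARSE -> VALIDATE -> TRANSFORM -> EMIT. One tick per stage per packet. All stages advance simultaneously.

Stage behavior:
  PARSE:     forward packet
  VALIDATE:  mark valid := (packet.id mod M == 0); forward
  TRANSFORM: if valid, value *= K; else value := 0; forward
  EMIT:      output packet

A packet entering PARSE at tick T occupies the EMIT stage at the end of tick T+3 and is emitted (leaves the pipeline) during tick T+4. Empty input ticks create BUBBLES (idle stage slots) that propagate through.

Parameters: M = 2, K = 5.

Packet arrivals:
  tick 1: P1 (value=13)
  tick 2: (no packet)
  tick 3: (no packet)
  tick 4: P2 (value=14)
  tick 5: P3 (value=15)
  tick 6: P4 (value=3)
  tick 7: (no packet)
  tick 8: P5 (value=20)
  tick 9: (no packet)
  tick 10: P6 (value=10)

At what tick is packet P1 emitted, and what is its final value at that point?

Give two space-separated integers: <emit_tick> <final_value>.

Tick 1: [PARSE:P1(v=13,ok=F), VALIDATE:-, TRANSFORM:-, EMIT:-] out:-; in:P1
Tick 2: [PARSE:-, VALIDATE:P1(v=13,ok=F), TRANSFORM:-, EMIT:-] out:-; in:-
Tick 3: [PARSE:-, VALIDATE:-, TRANSFORM:P1(v=0,ok=F), EMIT:-] out:-; in:-
Tick 4: [PARSE:P2(v=14,ok=F), VALIDATE:-, TRANSFORM:-, EMIT:P1(v=0,ok=F)] out:-; in:P2
Tick 5: [PARSE:P3(v=15,ok=F), VALIDATE:P2(v=14,ok=T), TRANSFORM:-, EMIT:-] out:P1(v=0); in:P3
Tick 6: [PARSE:P4(v=3,ok=F), VALIDATE:P3(v=15,ok=F), TRANSFORM:P2(v=70,ok=T), EMIT:-] out:-; in:P4
Tick 7: [PARSE:-, VALIDATE:P4(v=3,ok=T), TRANSFORM:P3(v=0,ok=F), EMIT:P2(v=70,ok=T)] out:-; in:-
Tick 8: [PARSE:P5(v=20,ok=F), VALIDATE:-, TRANSFORM:P4(v=15,ok=T), EMIT:P3(v=0,ok=F)] out:P2(v=70); in:P5
Tick 9: [PARSE:-, VALIDATE:P5(v=20,ok=F), TRANSFORM:-, EMIT:P4(v=15,ok=T)] out:P3(v=0); in:-
Tick 10: [PARSE:P6(v=10,ok=F), VALIDATE:-, TRANSFORM:P5(v=0,ok=F), EMIT:-] out:P4(v=15); in:P6
Tick 11: [PARSE:-, VALIDATE:P6(v=10,ok=T), TRANSFORM:-, EMIT:P5(v=0,ok=F)] out:-; in:-
Tick 12: [PARSE:-, VALIDATE:-, TRANSFORM:P6(v=50,ok=T), EMIT:-] out:P5(v=0); in:-
Tick 13: [PARSE:-, VALIDATE:-, TRANSFORM:-, EMIT:P6(v=50,ok=T)] out:-; in:-
Tick 14: [PARSE:-, VALIDATE:-, TRANSFORM:-, EMIT:-] out:P6(v=50); in:-
P1: arrives tick 1, valid=False (id=1, id%2=1), emit tick 5, final value 0

Answer: 5 0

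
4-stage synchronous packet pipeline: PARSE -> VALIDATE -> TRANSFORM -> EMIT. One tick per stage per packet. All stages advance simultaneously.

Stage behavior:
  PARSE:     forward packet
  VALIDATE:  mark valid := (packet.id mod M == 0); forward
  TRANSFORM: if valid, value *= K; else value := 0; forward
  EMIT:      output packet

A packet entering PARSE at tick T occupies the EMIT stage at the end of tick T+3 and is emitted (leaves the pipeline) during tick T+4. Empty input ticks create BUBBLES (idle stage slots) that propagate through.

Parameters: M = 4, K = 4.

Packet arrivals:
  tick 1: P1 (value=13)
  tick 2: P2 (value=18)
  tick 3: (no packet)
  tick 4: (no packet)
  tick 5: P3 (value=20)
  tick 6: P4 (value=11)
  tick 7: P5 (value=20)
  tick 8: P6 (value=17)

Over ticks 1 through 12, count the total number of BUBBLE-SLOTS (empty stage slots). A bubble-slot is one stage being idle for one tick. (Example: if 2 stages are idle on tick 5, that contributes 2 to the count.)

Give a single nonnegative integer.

Answer: 24

Derivation:
Tick 1: [PARSE:P1(v=13,ok=F), VALIDATE:-, TRANSFORM:-, EMIT:-] out:-; bubbles=3
Tick 2: [PARSE:P2(v=18,ok=F), VALIDATE:P1(v=13,ok=F), TRANSFORM:-, EMIT:-] out:-; bubbles=2
Tick 3: [PARSE:-, VALIDATE:P2(v=18,ok=F), TRANSFORM:P1(v=0,ok=F), EMIT:-] out:-; bubbles=2
Tick 4: [PARSE:-, VALIDATE:-, TRANSFORM:P2(v=0,ok=F), EMIT:P1(v=0,ok=F)] out:-; bubbles=2
Tick 5: [PARSE:P3(v=20,ok=F), VALIDATE:-, TRANSFORM:-, EMIT:P2(v=0,ok=F)] out:P1(v=0); bubbles=2
Tick 6: [PARSE:P4(v=11,ok=F), VALIDATE:P3(v=20,ok=F), TRANSFORM:-, EMIT:-] out:P2(v=0); bubbles=2
Tick 7: [PARSE:P5(v=20,ok=F), VALIDATE:P4(v=11,ok=T), TRANSFORM:P3(v=0,ok=F), EMIT:-] out:-; bubbles=1
Tick 8: [PARSE:P6(v=17,ok=F), VALIDATE:P5(v=20,ok=F), TRANSFORM:P4(v=44,ok=T), EMIT:P3(v=0,ok=F)] out:-; bubbles=0
Tick 9: [PARSE:-, VALIDATE:P6(v=17,ok=F), TRANSFORM:P5(v=0,ok=F), EMIT:P4(v=44,ok=T)] out:P3(v=0); bubbles=1
Tick 10: [PARSE:-, VALIDATE:-, TRANSFORM:P6(v=0,ok=F), EMIT:P5(v=0,ok=F)] out:P4(v=44); bubbles=2
Tick 11: [PARSE:-, VALIDATE:-, TRANSFORM:-, EMIT:P6(v=0,ok=F)] out:P5(v=0); bubbles=3
Tick 12: [PARSE:-, VALIDATE:-, TRANSFORM:-, EMIT:-] out:P6(v=0); bubbles=4
Total bubble-slots: 24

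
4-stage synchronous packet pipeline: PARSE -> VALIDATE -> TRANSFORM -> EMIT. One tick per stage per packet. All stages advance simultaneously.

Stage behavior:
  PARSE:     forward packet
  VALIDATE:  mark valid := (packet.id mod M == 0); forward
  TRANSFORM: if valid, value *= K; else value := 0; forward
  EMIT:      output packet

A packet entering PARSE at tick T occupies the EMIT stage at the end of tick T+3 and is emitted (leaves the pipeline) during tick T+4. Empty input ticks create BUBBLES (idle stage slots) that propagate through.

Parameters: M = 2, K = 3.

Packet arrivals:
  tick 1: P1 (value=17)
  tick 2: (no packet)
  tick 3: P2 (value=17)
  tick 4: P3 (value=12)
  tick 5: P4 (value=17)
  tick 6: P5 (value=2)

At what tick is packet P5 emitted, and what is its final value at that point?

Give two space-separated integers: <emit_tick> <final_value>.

Tick 1: [PARSE:P1(v=17,ok=F), VALIDATE:-, TRANSFORM:-, EMIT:-] out:-; in:P1
Tick 2: [PARSE:-, VALIDATE:P1(v=17,ok=F), TRANSFORM:-, EMIT:-] out:-; in:-
Tick 3: [PARSE:P2(v=17,ok=F), VALIDATE:-, TRANSFORM:P1(v=0,ok=F), EMIT:-] out:-; in:P2
Tick 4: [PARSE:P3(v=12,ok=F), VALIDATE:P2(v=17,ok=T), TRANSFORM:-, EMIT:P1(v=0,ok=F)] out:-; in:P3
Tick 5: [PARSE:P4(v=17,ok=F), VALIDATE:P3(v=12,ok=F), TRANSFORM:P2(v=51,ok=T), EMIT:-] out:P1(v=0); in:P4
Tick 6: [PARSE:P5(v=2,ok=F), VALIDATE:P4(v=17,ok=T), TRANSFORM:P3(v=0,ok=F), EMIT:P2(v=51,ok=T)] out:-; in:P5
Tick 7: [PARSE:-, VALIDATE:P5(v=2,ok=F), TRANSFORM:P4(v=51,ok=T), EMIT:P3(v=0,ok=F)] out:P2(v=51); in:-
Tick 8: [PARSE:-, VALIDATE:-, TRANSFORM:P5(v=0,ok=F), EMIT:P4(v=51,ok=T)] out:P3(v=0); in:-
Tick 9: [PARSE:-, VALIDATE:-, TRANSFORM:-, EMIT:P5(v=0,ok=F)] out:P4(v=51); in:-
Tick 10: [PARSE:-, VALIDATE:-, TRANSFORM:-, EMIT:-] out:P5(v=0); in:-
P5: arrives tick 6, valid=False (id=5, id%2=1), emit tick 10, final value 0

Answer: 10 0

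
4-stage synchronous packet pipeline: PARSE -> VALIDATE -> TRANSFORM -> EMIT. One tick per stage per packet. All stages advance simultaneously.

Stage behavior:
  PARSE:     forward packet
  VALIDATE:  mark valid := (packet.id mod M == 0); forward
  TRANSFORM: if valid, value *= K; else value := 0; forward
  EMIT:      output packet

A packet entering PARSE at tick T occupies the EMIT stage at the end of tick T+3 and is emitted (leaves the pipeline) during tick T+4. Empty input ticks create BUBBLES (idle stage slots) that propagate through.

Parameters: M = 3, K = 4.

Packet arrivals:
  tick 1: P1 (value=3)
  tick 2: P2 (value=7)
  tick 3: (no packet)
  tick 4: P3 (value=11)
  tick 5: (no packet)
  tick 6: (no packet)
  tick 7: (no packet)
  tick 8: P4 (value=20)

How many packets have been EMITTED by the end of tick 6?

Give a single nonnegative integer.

Tick 1: [PARSE:P1(v=3,ok=F), VALIDATE:-, TRANSFORM:-, EMIT:-] out:-; in:P1
Tick 2: [PARSE:P2(v=7,ok=F), VALIDATE:P1(v=3,ok=F), TRANSFORM:-, EMIT:-] out:-; in:P2
Tick 3: [PARSE:-, VALIDATE:P2(v=7,ok=F), TRANSFORM:P1(v=0,ok=F), EMIT:-] out:-; in:-
Tick 4: [PARSE:P3(v=11,ok=F), VALIDATE:-, TRANSFORM:P2(v=0,ok=F), EMIT:P1(v=0,ok=F)] out:-; in:P3
Tick 5: [PARSE:-, VALIDATE:P3(v=11,ok=T), TRANSFORM:-, EMIT:P2(v=0,ok=F)] out:P1(v=0); in:-
Tick 6: [PARSE:-, VALIDATE:-, TRANSFORM:P3(v=44,ok=T), EMIT:-] out:P2(v=0); in:-
Emitted by tick 6: ['P1', 'P2']

Answer: 2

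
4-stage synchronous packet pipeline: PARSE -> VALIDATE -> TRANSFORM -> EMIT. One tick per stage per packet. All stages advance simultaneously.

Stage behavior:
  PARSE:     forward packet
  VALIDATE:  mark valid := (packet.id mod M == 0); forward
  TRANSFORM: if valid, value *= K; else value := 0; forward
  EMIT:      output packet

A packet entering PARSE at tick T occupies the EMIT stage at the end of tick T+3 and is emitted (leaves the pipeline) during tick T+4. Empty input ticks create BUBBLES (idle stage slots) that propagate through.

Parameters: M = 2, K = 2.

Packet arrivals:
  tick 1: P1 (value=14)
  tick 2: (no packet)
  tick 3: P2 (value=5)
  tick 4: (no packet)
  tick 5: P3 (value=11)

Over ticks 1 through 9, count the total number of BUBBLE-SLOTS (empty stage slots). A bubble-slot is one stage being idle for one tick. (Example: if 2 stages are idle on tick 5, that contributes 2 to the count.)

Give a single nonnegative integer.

Tick 1: [PARSE:P1(v=14,ok=F), VALIDATE:-, TRANSFORM:-, EMIT:-] out:-; bubbles=3
Tick 2: [PARSE:-, VALIDATE:P1(v=14,ok=F), TRANSFORM:-, EMIT:-] out:-; bubbles=3
Tick 3: [PARSE:P2(v=5,ok=F), VALIDATE:-, TRANSFORM:P1(v=0,ok=F), EMIT:-] out:-; bubbles=2
Tick 4: [PARSE:-, VALIDATE:P2(v=5,ok=T), TRANSFORM:-, EMIT:P1(v=0,ok=F)] out:-; bubbles=2
Tick 5: [PARSE:P3(v=11,ok=F), VALIDATE:-, TRANSFORM:P2(v=10,ok=T), EMIT:-] out:P1(v=0); bubbles=2
Tick 6: [PARSE:-, VALIDATE:P3(v=11,ok=F), TRANSFORM:-, EMIT:P2(v=10,ok=T)] out:-; bubbles=2
Tick 7: [PARSE:-, VALIDATE:-, TRANSFORM:P3(v=0,ok=F), EMIT:-] out:P2(v=10); bubbles=3
Tick 8: [PARSE:-, VALIDATE:-, TRANSFORM:-, EMIT:P3(v=0,ok=F)] out:-; bubbles=3
Tick 9: [PARSE:-, VALIDATE:-, TRANSFORM:-, EMIT:-] out:P3(v=0); bubbles=4
Total bubble-slots: 24

Answer: 24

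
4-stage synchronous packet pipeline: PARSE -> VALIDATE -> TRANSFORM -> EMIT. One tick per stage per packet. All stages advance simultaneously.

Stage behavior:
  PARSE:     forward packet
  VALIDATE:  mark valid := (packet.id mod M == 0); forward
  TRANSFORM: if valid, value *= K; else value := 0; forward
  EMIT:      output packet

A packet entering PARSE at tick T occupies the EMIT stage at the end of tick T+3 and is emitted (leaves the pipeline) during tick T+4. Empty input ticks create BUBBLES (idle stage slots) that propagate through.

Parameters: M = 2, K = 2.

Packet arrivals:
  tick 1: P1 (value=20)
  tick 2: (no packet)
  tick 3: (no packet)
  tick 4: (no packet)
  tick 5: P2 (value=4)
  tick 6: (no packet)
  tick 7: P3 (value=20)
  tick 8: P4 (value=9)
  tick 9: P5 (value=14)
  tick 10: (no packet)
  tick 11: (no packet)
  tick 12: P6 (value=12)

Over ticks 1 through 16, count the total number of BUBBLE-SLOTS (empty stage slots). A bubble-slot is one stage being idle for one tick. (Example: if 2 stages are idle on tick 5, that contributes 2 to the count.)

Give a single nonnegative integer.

Answer: 40

Derivation:
Tick 1: [PARSE:P1(v=20,ok=F), VALIDATE:-, TRANSFORM:-, EMIT:-] out:-; bubbles=3
Tick 2: [PARSE:-, VALIDATE:P1(v=20,ok=F), TRANSFORM:-, EMIT:-] out:-; bubbles=3
Tick 3: [PARSE:-, VALIDATE:-, TRANSFORM:P1(v=0,ok=F), EMIT:-] out:-; bubbles=3
Tick 4: [PARSE:-, VALIDATE:-, TRANSFORM:-, EMIT:P1(v=0,ok=F)] out:-; bubbles=3
Tick 5: [PARSE:P2(v=4,ok=F), VALIDATE:-, TRANSFORM:-, EMIT:-] out:P1(v=0); bubbles=3
Tick 6: [PARSE:-, VALIDATE:P2(v=4,ok=T), TRANSFORM:-, EMIT:-] out:-; bubbles=3
Tick 7: [PARSE:P3(v=20,ok=F), VALIDATE:-, TRANSFORM:P2(v=8,ok=T), EMIT:-] out:-; bubbles=2
Tick 8: [PARSE:P4(v=9,ok=F), VALIDATE:P3(v=20,ok=F), TRANSFORM:-, EMIT:P2(v=8,ok=T)] out:-; bubbles=1
Tick 9: [PARSE:P5(v=14,ok=F), VALIDATE:P4(v=9,ok=T), TRANSFORM:P3(v=0,ok=F), EMIT:-] out:P2(v=8); bubbles=1
Tick 10: [PARSE:-, VALIDATE:P5(v=14,ok=F), TRANSFORM:P4(v=18,ok=T), EMIT:P3(v=0,ok=F)] out:-; bubbles=1
Tick 11: [PARSE:-, VALIDATE:-, TRANSFORM:P5(v=0,ok=F), EMIT:P4(v=18,ok=T)] out:P3(v=0); bubbles=2
Tick 12: [PARSE:P6(v=12,ok=F), VALIDATE:-, TRANSFORM:-, EMIT:P5(v=0,ok=F)] out:P4(v=18); bubbles=2
Tick 13: [PARSE:-, VALIDATE:P6(v=12,ok=T), TRANSFORM:-, EMIT:-] out:P5(v=0); bubbles=3
Tick 14: [PARSE:-, VALIDATE:-, TRANSFORM:P6(v=24,ok=T), EMIT:-] out:-; bubbles=3
Tick 15: [PARSE:-, VALIDATE:-, TRANSFORM:-, EMIT:P6(v=24,ok=T)] out:-; bubbles=3
Tick 16: [PARSE:-, VALIDATE:-, TRANSFORM:-, EMIT:-] out:P6(v=24); bubbles=4
Total bubble-slots: 40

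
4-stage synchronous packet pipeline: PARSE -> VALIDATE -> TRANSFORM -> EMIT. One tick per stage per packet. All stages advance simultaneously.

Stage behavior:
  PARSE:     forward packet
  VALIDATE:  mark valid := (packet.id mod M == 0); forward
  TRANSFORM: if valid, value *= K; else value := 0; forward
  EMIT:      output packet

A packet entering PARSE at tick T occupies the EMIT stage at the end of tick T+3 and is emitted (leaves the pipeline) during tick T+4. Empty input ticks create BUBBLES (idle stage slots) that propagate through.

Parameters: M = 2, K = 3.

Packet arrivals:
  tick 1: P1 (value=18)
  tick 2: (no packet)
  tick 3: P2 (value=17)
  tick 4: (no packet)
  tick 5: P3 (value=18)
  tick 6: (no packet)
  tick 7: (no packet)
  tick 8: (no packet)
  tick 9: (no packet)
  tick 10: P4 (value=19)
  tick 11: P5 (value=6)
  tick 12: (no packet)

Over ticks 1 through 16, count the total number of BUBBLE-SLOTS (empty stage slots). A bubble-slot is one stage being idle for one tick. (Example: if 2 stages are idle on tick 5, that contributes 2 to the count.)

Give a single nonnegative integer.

Answer: 44

Derivation:
Tick 1: [PARSE:P1(v=18,ok=F), VALIDATE:-, TRANSFORM:-, EMIT:-] out:-; bubbles=3
Tick 2: [PARSE:-, VALIDATE:P1(v=18,ok=F), TRANSFORM:-, EMIT:-] out:-; bubbles=3
Tick 3: [PARSE:P2(v=17,ok=F), VALIDATE:-, TRANSFORM:P1(v=0,ok=F), EMIT:-] out:-; bubbles=2
Tick 4: [PARSE:-, VALIDATE:P2(v=17,ok=T), TRANSFORM:-, EMIT:P1(v=0,ok=F)] out:-; bubbles=2
Tick 5: [PARSE:P3(v=18,ok=F), VALIDATE:-, TRANSFORM:P2(v=51,ok=T), EMIT:-] out:P1(v=0); bubbles=2
Tick 6: [PARSE:-, VALIDATE:P3(v=18,ok=F), TRANSFORM:-, EMIT:P2(v=51,ok=T)] out:-; bubbles=2
Tick 7: [PARSE:-, VALIDATE:-, TRANSFORM:P3(v=0,ok=F), EMIT:-] out:P2(v=51); bubbles=3
Tick 8: [PARSE:-, VALIDATE:-, TRANSFORM:-, EMIT:P3(v=0,ok=F)] out:-; bubbles=3
Tick 9: [PARSE:-, VALIDATE:-, TRANSFORM:-, EMIT:-] out:P3(v=0); bubbles=4
Tick 10: [PARSE:P4(v=19,ok=F), VALIDATE:-, TRANSFORM:-, EMIT:-] out:-; bubbles=3
Tick 11: [PARSE:P5(v=6,ok=F), VALIDATE:P4(v=19,ok=T), TRANSFORM:-, EMIT:-] out:-; bubbles=2
Tick 12: [PARSE:-, VALIDATE:P5(v=6,ok=F), TRANSFORM:P4(v=57,ok=T), EMIT:-] out:-; bubbles=2
Tick 13: [PARSE:-, VALIDATE:-, TRANSFORM:P5(v=0,ok=F), EMIT:P4(v=57,ok=T)] out:-; bubbles=2
Tick 14: [PARSE:-, VALIDATE:-, TRANSFORM:-, EMIT:P5(v=0,ok=F)] out:P4(v=57); bubbles=3
Tick 15: [PARSE:-, VALIDATE:-, TRANSFORM:-, EMIT:-] out:P5(v=0); bubbles=4
Tick 16: [PARSE:-, VALIDATE:-, TRANSFORM:-, EMIT:-] out:-; bubbles=4
Total bubble-slots: 44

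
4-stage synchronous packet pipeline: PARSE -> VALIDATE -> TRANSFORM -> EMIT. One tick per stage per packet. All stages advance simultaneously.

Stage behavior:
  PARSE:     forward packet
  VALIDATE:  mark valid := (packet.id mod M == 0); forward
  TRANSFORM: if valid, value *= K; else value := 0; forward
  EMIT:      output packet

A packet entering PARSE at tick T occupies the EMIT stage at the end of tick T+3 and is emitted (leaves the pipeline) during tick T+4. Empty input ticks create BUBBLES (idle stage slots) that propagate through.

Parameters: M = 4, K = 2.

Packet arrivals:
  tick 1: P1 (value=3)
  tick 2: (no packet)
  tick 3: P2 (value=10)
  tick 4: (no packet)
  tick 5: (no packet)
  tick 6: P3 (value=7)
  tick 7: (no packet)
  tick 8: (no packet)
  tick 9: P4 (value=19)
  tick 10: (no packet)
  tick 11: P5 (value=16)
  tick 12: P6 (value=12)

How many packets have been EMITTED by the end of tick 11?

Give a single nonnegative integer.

Tick 1: [PARSE:P1(v=3,ok=F), VALIDATE:-, TRANSFORM:-, EMIT:-] out:-; in:P1
Tick 2: [PARSE:-, VALIDATE:P1(v=3,ok=F), TRANSFORM:-, EMIT:-] out:-; in:-
Tick 3: [PARSE:P2(v=10,ok=F), VALIDATE:-, TRANSFORM:P1(v=0,ok=F), EMIT:-] out:-; in:P2
Tick 4: [PARSE:-, VALIDATE:P2(v=10,ok=F), TRANSFORM:-, EMIT:P1(v=0,ok=F)] out:-; in:-
Tick 5: [PARSE:-, VALIDATE:-, TRANSFORM:P2(v=0,ok=F), EMIT:-] out:P1(v=0); in:-
Tick 6: [PARSE:P3(v=7,ok=F), VALIDATE:-, TRANSFORM:-, EMIT:P2(v=0,ok=F)] out:-; in:P3
Tick 7: [PARSE:-, VALIDATE:P3(v=7,ok=F), TRANSFORM:-, EMIT:-] out:P2(v=0); in:-
Tick 8: [PARSE:-, VALIDATE:-, TRANSFORM:P3(v=0,ok=F), EMIT:-] out:-; in:-
Tick 9: [PARSE:P4(v=19,ok=F), VALIDATE:-, TRANSFORM:-, EMIT:P3(v=0,ok=F)] out:-; in:P4
Tick 10: [PARSE:-, VALIDATE:P4(v=19,ok=T), TRANSFORM:-, EMIT:-] out:P3(v=0); in:-
Tick 11: [PARSE:P5(v=16,ok=F), VALIDATE:-, TRANSFORM:P4(v=38,ok=T), EMIT:-] out:-; in:P5
Emitted by tick 11: ['P1', 'P2', 'P3']

Answer: 3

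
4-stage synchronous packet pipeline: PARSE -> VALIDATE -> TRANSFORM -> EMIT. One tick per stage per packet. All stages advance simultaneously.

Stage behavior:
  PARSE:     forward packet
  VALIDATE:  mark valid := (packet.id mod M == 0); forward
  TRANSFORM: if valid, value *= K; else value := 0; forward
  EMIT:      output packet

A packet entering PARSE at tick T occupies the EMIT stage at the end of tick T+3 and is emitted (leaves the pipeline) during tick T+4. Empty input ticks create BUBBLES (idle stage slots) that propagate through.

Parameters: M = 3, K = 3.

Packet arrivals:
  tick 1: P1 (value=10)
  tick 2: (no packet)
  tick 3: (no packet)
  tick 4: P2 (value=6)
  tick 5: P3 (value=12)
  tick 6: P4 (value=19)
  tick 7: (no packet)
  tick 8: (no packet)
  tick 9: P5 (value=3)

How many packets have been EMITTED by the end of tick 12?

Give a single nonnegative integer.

Answer: 4

Derivation:
Tick 1: [PARSE:P1(v=10,ok=F), VALIDATE:-, TRANSFORM:-, EMIT:-] out:-; in:P1
Tick 2: [PARSE:-, VALIDATE:P1(v=10,ok=F), TRANSFORM:-, EMIT:-] out:-; in:-
Tick 3: [PARSE:-, VALIDATE:-, TRANSFORM:P1(v=0,ok=F), EMIT:-] out:-; in:-
Tick 4: [PARSE:P2(v=6,ok=F), VALIDATE:-, TRANSFORM:-, EMIT:P1(v=0,ok=F)] out:-; in:P2
Tick 5: [PARSE:P3(v=12,ok=F), VALIDATE:P2(v=6,ok=F), TRANSFORM:-, EMIT:-] out:P1(v=0); in:P3
Tick 6: [PARSE:P4(v=19,ok=F), VALIDATE:P3(v=12,ok=T), TRANSFORM:P2(v=0,ok=F), EMIT:-] out:-; in:P4
Tick 7: [PARSE:-, VALIDATE:P4(v=19,ok=F), TRANSFORM:P3(v=36,ok=T), EMIT:P2(v=0,ok=F)] out:-; in:-
Tick 8: [PARSE:-, VALIDATE:-, TRANSFORM:P4(v=0,ok=F), EMIT:P3(v=36,ok=T)] out:P2(v=0); in:-
Tick 9: [PARSE:P5(v=3,ok=F), VALIDATE:-, TRANSFORM:-, EMIT:P4(v=0,ok=F)] out:P3(v=36); in:P5
Tick 10: [PARSE:-, VALIDATE:P5(v=3,ok=F), TRANSFORM:-, EMIT:-] out:P4(v=0); in:-
Tick 11: [PARSE:-, VALIDATE:-, TRANSFORM:P5(v=0,ok=F), EMIT:-] out:-; in:-
Tick 12: [PARSE:-, VALIDATE:-, TRANSFORM:-, EMIT:P5(v=0,ok=F)] out:-; in:-
Emitted by tick 12: ['P1', 'P2', 'P3', 'P4']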